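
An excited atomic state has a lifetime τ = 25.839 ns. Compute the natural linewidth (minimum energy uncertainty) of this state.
12.737 neV

Using the energy-time uncertainty principle:
ΔEΔt ≥ ℏ/2

The lifetime τ represents the time uncertainty Δt.
The natural linewidth (minimum energy uncertainty) is:

ΔE = ℏ/(2τ)
ΔE = (1.055e-34 J·s) / (2 × 2.584e-08 s)
ΔE = 2.041e-27 J = 12.737 neV

This natural linewidth limits the precision of spectroscopic measurements.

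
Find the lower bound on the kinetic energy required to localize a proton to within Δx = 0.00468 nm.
236.844 meV

Localizing a particle requires giving it sufficient momentum uncertainty:

1. From uncertainty principle: Δp ≥ ℏ/(2Δx)
   Δp_min = (1.055e-34 J·s) / (2 × 4.680e-12 m)
   Δp_min = 1.127e-23 kg·m/s

2. This momentum uncertainty corresponds to kinetic energy:
   KE ≈ (Δp)²/(2m) = (1.127e-23)²/(2 × 1.673e-27 kg)
   KE = 3.795e-20 J = 236.844 meV

Tighter localization requires more energy.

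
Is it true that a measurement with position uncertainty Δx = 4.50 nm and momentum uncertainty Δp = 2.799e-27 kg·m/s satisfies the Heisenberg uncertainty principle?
No, it violates the uncertainty principle (impossible measurement).

Calculate the product ΔxΔp:
ΔxΔp = (4.500e-09 m) × (2.799e-27 kg·m/s)
ΔxΔp = 1.260e-35 J·s

Compare to the minimum allowed value ℏ/2:
ℏ/2 = 5.273e-35 J·s

Since ΔxΔp = 1.260e-35 J·s < 5.273e-35 J·s = ℏ/2,
the measurement violates the uncertainty principle.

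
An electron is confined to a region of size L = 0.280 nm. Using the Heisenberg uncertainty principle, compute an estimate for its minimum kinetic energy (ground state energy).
121.492 meV

Using the uncertainty principle to estimate ground state energy:

1. The position uncertainty is approximately the confinement size:
   Δx ≈ L = 2.800e-10 m

2. From ΔxΔp ≥ ℏ/2, the minimum momentum uncertainty is:
   Δp ≈ ℏ/(2L) = 1.883e-25 kg·m/s

3. The kinetic energy is approximately:
   KE ≈ (Δp)²/(2m) = (1.883e-25)²/(2 × 9.109e-31 kg)
   KE ≈ 1.947e-20 J = 121.492 meV

This is an order-of-magnitude estimate of the ground state energy.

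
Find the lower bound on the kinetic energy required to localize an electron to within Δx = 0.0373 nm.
6.846 eV

Localizing a particle requires giving it sufficient momentum uncertainty:

1. From uncertainty principle: Δp ≥ ℏ/(2Δx)
   Δp_min = (1.055e-34 J·s) / (2 × 3.730e-11 m)
   Δp_min = 1.414e-24 kg·m/s

2. This momentum uncertainty corresponds to kinetic energy:
   KE ≈ (Δp)²/(2m) = (1.414e-24)²/(2 × 9.109e-31 kg)
   KE = 1.097e-18 J = 6.846 eV

Tighter localization requires more energy.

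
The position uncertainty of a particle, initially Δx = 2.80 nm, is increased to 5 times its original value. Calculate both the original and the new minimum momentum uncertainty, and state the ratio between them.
Original Δp_min = 1.883 × 10^-26 kg·m/s; new Δp'_min = 3.766 × 10^-27 kg·m/s; ratio Δp'_min/Δp_min = 1/5.

From the uncertainty principle ΔxΔp ≥ ℏ/2, the minimum momentum uncertainty is Δp_min = ℏ/(2Δx).

Original (Δx = 2.80 nm = 2.800e-09 m):
Δp_min = (1.055e-34 J·s)/(2 × 2.800e-09 m) = 1.883e-26 kg·m/s

When Δx → 5Δx:
Δp'_min = ℏ/(2 × 5Δx) = (1/5) × ℏ/(2Δx) = (1/5) × Δp_min
Δp'_min = 1/5 × 1.883e-26 kg·m/s = 3.766e-27 kg·m/s

Since Δp_min ∝ 1/Δx, when Δx is increased to 5 times its original value, Δp_min decreases to 1/5 of its original value.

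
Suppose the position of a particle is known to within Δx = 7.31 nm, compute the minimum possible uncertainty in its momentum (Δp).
7.213 × 10^-27 kg·m/s

Using the Heisenberg uncertainty principle:
ΔxΔp ≥ ℏ/2

The minimum uncertainty in momentum is:
Δp_min = ℏ/(2Δx)
Δp_min = (1.055e-34 J·s) / (2 × 7.310e-09 m)
Δp_min = 7.213e-27 kg·m/s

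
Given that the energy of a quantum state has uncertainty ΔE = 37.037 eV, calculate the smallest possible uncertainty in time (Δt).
8.886 as

Using the energy-time uncertainty principle:
ΔEΔt ≥ ℏ/2

The minimum uncertainty in time is:
Δt_min = ℏ/(2ΔE)
Δt_min = (1.055e-34 J·s) / (2 × 5.934e-18 J)
Δt_min = 8.886e-18 s = 8.886 as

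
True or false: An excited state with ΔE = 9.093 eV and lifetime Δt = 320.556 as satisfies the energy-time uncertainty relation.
Yes, it satisfies the uncertainty relation.

Calculate the product ΔEΔt:
ΔE = 9.093 eV = 1.457e-18 J
ΔEΔt = (1.457e-18 J) × (3.206e-16 s)
ΔEΔt = 4.670e-34 J·s

Compare to the minimum allowed value ℏ/2:
ℏ/2 = 5.273e-35 J·s

Since ΔEΔt = 4.670e-34 J·s ≥ 5.273e-35 J·s = ℏ/2,
this satisfies the uncertainty relation.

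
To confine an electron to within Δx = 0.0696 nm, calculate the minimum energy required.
1.966 eV

Localizing a particle requires giving it sufficient momentum uncertainty:

1. From uncertainty principle: Δp ≥ ℏ/(2Δx)
   Δp_min = (1.055e-34 J·s) / (2 × 6.960e-11 m)
   Δp_min = 7.576e-25 kg·m/s

2. This momentum uncertainty corresponds to kinetic energy:
   KE ≈ (Δp)²/(2m) = (7.576e-25)²/(2 × 9.109e-31 kg)
   KE = 3.150e-19 J = 1.966 eV

Tighter localization requires more energy.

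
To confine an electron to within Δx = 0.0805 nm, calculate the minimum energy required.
1.470 eV

Localizing a particle requires giving it sufficient momentum uncertainty:

1. From uncertainty principle: Δp ≥ ℏ/(2Δx)
   Δp_min = (1.055e-34 J·s) / (2 × 8.050e-11 m)
   Δp_min = 6.550e-25 kg·m/s

2. This momentum uncertainty corresponds to kinetic energy:
   KE ≈ (Δp)²/(2m) = (6.550e-25)²/(2 × 9.109e-31 kg)
   KE = 2.355e-19 J = 1.470 eV

Tighter localization requires more energy.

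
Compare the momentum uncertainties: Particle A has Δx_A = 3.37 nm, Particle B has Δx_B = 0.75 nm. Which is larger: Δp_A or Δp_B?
Particle B has the larger minimum momentum uncertainty, by a factor of 4.49.

For each particle, the minimum momentum uncertainty is Δp_min = ℏ/(2Δx):

Particle A: Δp_A = ℏ/(2×3.370e-09 m) = 1.565e-26 kg·m/s
Particle B: Δp_B = ℏ/(2×7.500e-10 m) = 7.030e-26 kg·m/s

Ratio: Δp_B/Δp_A = 4.49

Since Δp_min ∝ 1/Δx, the particle with smaller position uncertainty (B) has larger momentum uncertainty.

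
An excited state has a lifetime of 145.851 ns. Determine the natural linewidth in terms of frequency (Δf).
545.608 kHz

Using the energy-time uncertainty principle and E = hf:
ΔEΔt ≥ ℏ/2
hΔf·Δt ≥ ℏ/2

The minimum frequency uncertainty is:
Δf = ℏ/(2hτ) = 1/(4πτ)
Δf = 1/(4π × 1.459e-07 s)
Δf = 5.456e+05 Hz = 545.608 kHz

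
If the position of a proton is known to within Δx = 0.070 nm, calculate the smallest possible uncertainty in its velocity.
450.350 m/s

Using the Heisenberg uncertainty principle and Δp = mΔv:
ΔxΔp ≥ ℏ/2
Δx(mΔv) ≥ ℏ/2

The minimum uncertainty in velocity is:
Δv_min = ℏ/(2mΔx)
Δv_min = (1.055e-34 J·s) / (2 × 1.673e-27 kg × 7.000e-11 m)
Δv_min = 4.504e+02 m/s = 450.350 m/s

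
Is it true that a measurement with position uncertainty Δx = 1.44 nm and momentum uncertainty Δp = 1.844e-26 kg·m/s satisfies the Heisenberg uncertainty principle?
No, it violates the uncertainty principle (impossible measurement).

Calculate the product ΔxΔp:
ΔxΔp = (1.440e-09 m) × (1.844e-26 kg·m/s)
ΔxΔp = 2.655e-35 J·s

Compare to the minimum allowed value ℏ/2:
ℏ/2 = 5.273e-35 J·s

Since ΔxΔp = 2.655e-35 J·s < 5.273e-35 J·s = ℏ/2,
the measurement violates the uncertainty principle.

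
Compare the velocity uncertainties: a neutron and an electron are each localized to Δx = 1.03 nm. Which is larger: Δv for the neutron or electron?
The electron has the larger minimum velocity uncertainty, by a ratio of 1838.7.

For both particles, Δp_min = ℏ/(2Δx) = 5.119e-26 kg·m/s (same for both).

The velocity uncertainty is Δv = Δp/m:
- neutron: Δv = 5.119e-26 / 1.675e-27 = 3.056e+01 m/s = 30.564 m/s
- electron: Δv = 5.119e-26 / 9.109e-31 = 5.620e+04 m/s = 56.198 km/s

Ratio: 5.620e+04 / 3.056e+01 = 1838.7

The lighter particle has larger velocity uncertainty because Δv ∝ 1/m.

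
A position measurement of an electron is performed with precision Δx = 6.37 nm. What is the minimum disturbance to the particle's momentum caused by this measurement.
8.278 × 10^-27 kg·m/s

The uncertainty principle implies that measuring position disturbs momentum:
ΔxΔp ≥ ℏ/2

When we measure position with precision Δx, we necessarily introduce a momentum uncertainty:
Δp ≥ ℏ/(2Δx)
Δp_min = (1.055e-34 J·s) / (2 × 6.370e-09 m)
Δp_min = 8.278e-27 kg·m/s

The more precisely we measure position, the greater the momentum disturbance.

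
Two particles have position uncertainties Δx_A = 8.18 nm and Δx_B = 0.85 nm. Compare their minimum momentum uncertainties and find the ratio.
Particle B has the larger minimum momentum uncertainty, by a factor of 9.62.

For each particle, the minimum momentum uncertainty is Δp_min = ℏ/(2Δx):

Particle A: Δp_A = ℏ/(2×8.180e-09 m) = 6.446e-27 kg·m/s
Particle B: Δp_B = ℏ/(2×8.500e-10 m) = 6.203e-26 kg·m/s

Ratio: Δp_B/Δp_A = 9.62

Since Δp_min ∝ 1/Δx, the particle with smaller position uncertainty (B) has larger momentum uncertainty.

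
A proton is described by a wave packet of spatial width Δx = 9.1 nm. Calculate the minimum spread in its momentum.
5.794 × 10^-27 kg·m/s

For a wave packet, the spatial width Δx and momentum spread Δp are related by the uncertainty principle:
ΔxΔp ≥ ℏ/2

The minimum momentum spread is:
Δp_min = ℏ/(2Δx)
Δp_min = (1.055e-34 J·s) / (2 × 9.100e-09 m)
Δp_min = 5.794e-27 kg·m/s

A wave packet cannot have both a well-defined position and well-defined momentum.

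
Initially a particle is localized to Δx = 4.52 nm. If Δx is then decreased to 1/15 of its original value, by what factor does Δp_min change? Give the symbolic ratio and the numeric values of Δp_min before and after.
Original Δp_min = 1.167 × 10^-26 kg·m/s; new Δp'_min = 1.750 × 10^-25 kg·m/s; ratio Δp'_min/Δp_min = 15.

From the uncertainty principle ΔxΔp ≥ ℏ/2, the minimum momentum uncertainty is Δp_min = ℏ/(2Δx).

Original (Δx = 4.52 nm = 4.520e-09 m):
Δp_min = (1.055e-34 J·s)/(2 × 4.520e-09 m) = 1.167e-26 kg·m/s

When Δx → (1/15)Δx:
Δp'_min = ℏ/(2 × (1/15)Δx) = 15 × ℏ/(2Δx) = 15 × Δp_min
Δp'_min = 15 × 1.167e-26 kg·m/s = 1.750e-25 kg·m/s

Since Δp_min ∝ 1/Δx, when Δx is decreased to 1/15 of its original value, Δp_min increases to 15 times its original value.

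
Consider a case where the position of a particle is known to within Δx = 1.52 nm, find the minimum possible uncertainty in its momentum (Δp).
3.469 × 10^-26 kg·m/s

Using the Heisenberg uncertainty principle:
ΔxΔp ≥ ℏ/2

The minimum uncertainty in momentum is:
Δp_min = ℏ/(2Δx)
Δp_min = (1.055e-34 J·s) / (2 × 1.520e-09 m)
Δp_min = 3.469e-26 kg·m/s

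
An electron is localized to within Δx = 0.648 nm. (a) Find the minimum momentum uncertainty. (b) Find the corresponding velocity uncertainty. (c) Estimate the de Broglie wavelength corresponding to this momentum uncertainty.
(a) Δp_min = 8.137 × 10^-26 kg·m/s
(b) Δv_min = 89.327 km/s
(c) λ_dB = 8.143 nm

Step-by-step:

(a) From the uncertainty principle:
Δp_min = ℏ/(2Δx) = (1.055e-34 J·s)/(2 × 6.480e-10 m) = 8.137e-26 kg·m/s

(b) The velocity uncertainty:
Δv = Δp/m = (8.137e-26 kg·m/s)/(9.109e-31 kg) = 8.933e+04 m/s = 89.327 km/s

(c) The de Broglie wavelength for this momentum:
λ = h/p = (6.626e-34 J·s)/(8.137e-26 kg·m/s) = 8.143e-09 m = 8.143 nm

Note: The de Broglie wavelength is comparable to the localization size, as expected from wave-particle duality.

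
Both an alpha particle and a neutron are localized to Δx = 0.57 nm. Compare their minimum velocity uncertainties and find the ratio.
The neutron has the larger minimum velocity uncertainty, by a ratio of 4.0.

For both particles, Δp_min = ℏ/(2Δx) = 9.251e-26 kg·m/s (same for both).

The velocity uncertainty is Δv = Δp/m:
- alpha particle: Δv = 9.251e-26 / 6.645e-27 = 1.392e+01 m/s = 13.922 m/s
- neutron: Δv = 9.251e-26 / 1.675e-27 = 5.523e+01 m/s = 55.230 m/s

Ratio: 5.523e+01 / 1.392e+01 = 4.0

The lighter particle has larger velocity uncertainty because Δv ∝ 1/m.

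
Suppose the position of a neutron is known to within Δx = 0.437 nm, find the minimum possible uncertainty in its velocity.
72.039 m/s

Using the Heisenberg uncertainty principle and Δp = mΔv:
ΔxΔp ≥ ℏ/2
Δx(mΔv) ≥ ℏ/2

The minimum uncertainty in velocity is:
Δv_min = ℏ/(2mΔx)
Δv_min = (1.055e-34 J·s) / (2 × 1.675e-27 kg × 4.370e-10 m)
Δv_min = 7.204e+01 m/s = 72.039 m/s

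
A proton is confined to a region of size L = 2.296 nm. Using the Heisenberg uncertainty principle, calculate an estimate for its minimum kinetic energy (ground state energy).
984.035 neV

Using the uncertainty principle to estimate ground state energy:

1. The position uncertainty is approximately the confinement size:
   Δx ≈ L = 2.296e-09 m

2. From ΔxΔp ≥ ℏ/2, the minimum momentum uncertainty is:
   Δp ≈ ℏ/(2L) = 2.297e-26 kg·m/s

3. The kinetic energy is approximately:
   KE ≈ (Δp)²/(2m) = (2.297e-26)²/(2 × 1.673e-27 kg)
   KE ≈ 1.577e-25 J = 984.035 neV

This is an order-of-magnitude estimate of the ground state energy.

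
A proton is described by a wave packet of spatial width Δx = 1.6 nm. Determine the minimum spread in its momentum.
3.296 × 10^-26 kg·m/s

For a wave packet, the spatial width Δx and momentum spread Δp are related by the uncertainty principle:
ΔxΔp ≥ ℏ/2

The minimum momentum spread is:
Δp_min = ℏ/(2Δx)
Δp_min = (1.055e-34 J·s) / (2 × 1.600e-09 m)
Δp_min = 3.296e-26 kg·m/s

A wave packet cannot have both a well-defined position and well-defined momentum.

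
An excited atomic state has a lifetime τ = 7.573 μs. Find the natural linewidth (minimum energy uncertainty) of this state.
43.458 peV

Using the energy-time uncertainty principle:
ΔEΔt ≥ ℏ/2

The lifetime τ represents the time uncertainty Δt.
The natural linewidth (minimum energy uncertainty) is:

ΔE = ℏ/(2τ)
ΔE = (1.055e-34 J·s) / (2 × 7.573e-06 s)
ΔE = 6.963e-30 J = 43.458 peV

This natural linewidth limits the precision of spectroscopic measurements.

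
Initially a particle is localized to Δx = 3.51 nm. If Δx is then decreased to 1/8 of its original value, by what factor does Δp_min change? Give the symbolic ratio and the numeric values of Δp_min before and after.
Original Δp_min = 1.502 × 10^-26 kg·m/s; new Δp'_min = 1.202 × 10^-25 kg·m/s; ratio Δp'_min/Δp_min = 8.

From the uncertainty principle ΔxΔp ≥ ℏ/2, the minimum momentum uncertainty is Δp_min = ℏ/(2Δx).

Original (Δx = 3.51 nm = 3.510e-09 m):
Δp_min = (1.055e-34 J·s)/(2 × 3.510e-09 m) = 1.502e-26 kg·m/s

When Δx → (1/8)Δx:
Δp'_min = ℏ/(2 × (1/8)Δx) = 8 × ℏ/(2Δx) = 8 × Δp_min
Δp'_min = 8 × 1.502e-26 kg·m/s = 1.202e-25 kg·m/s

Since Δp_min ∝ 1/Δx, when Δx is decreased to 1/8 of its original value, Δp_min increases to 8 times its original value.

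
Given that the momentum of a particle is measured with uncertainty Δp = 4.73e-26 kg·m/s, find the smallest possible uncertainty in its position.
1.115 nm

Using the Heisenberg uncertainty principle:
ΔxΔp ≥ ℏ/2

The minimum uncertainty in position is:
Δx_min = ℏ/(2Δp)
Δx_min = (1.055e-34 J·s) / (2 × 4.730e-26 kg·m/s)
Δx_min = 1.115e-09 m = 1.115 nm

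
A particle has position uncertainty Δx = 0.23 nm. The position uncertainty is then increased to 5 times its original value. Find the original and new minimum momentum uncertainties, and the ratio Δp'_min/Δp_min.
Original Δp_min = 2.293 × 10^-25 kg·m/s; new Δp'_min = 4.585 × 10^-26 kg·m/s; ratio Δp'_min/Δp_min = 1/5.

From the uncertainty principle ΔxΔp ≥ ℏ/2, the minimum momentum uncertainty is Δp_min = ℏ/(2Δx).

Original (Δx = 0.23 nm = 2.300e-10 m):
Δp_min = (1.055e-34 J·s)/(2 × 2.300e-10 m) = 2.293e-25 kg·m/s

When Δx → 5Δx:
Δp'_min = ℏ/(2 × 5Δx) = (1/5) × ℏ/(2Δx) = (1/5) × Δp_min
Δp'_min = 1/5 × 2.293e-25 kg·m/s = 4.585e-26 kg·m/s

Since Δp_min ∝ 1/Δx, when Δx is increased to 5 times its original value, Δp_min decreases to 1/5 of its original value.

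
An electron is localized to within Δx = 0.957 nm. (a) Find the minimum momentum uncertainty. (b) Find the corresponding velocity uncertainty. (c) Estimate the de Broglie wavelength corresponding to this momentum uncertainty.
(a) Δp_min = 5.510 × 10^-26 kg·m/s
(b) Δv_min = 60.485 km/s
(c) λ_dB = 12.026 nm

Step-by-step:

(a) From the uncertainty principle:
Δp_min = ℏ/(2Δx) = (1.055e-34 J·s)/(2 × 9.570e-10 m) = 5.510e-26 kg·m/s

(b) The velocity uncertainty:
Δv = Δp/m = (5.510e-26 kg·m/s)/(9.109e-31 kg) = 6.048e+04 m/s = 60.485 km/s

(c) The de Broglie wavelength for this momentum:
λ = h/p = (6.626e-34 J·s)/(5.510e-26 kg·m/s) = 1.203e-08 m = 12.026 nm

Note: The de Broglie wavelength is comparable to the localization size, as expected from wave-particle duality.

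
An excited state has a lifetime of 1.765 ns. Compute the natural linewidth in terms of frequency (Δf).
45.086 MHz

Using the energy-time uncertainty principle and E = hf:
ΔEΔt ≥ ℏ/2
hΔf·Δt ≥ ℏ/2

The minimum frequency uncertainty is:
Δf = ℏ/(2hτ) = 1/(4πτ)
Δf = 1/(4π × 1.765e-09 s)
Δf = 4.509e+07 Hz = 45.086 MHz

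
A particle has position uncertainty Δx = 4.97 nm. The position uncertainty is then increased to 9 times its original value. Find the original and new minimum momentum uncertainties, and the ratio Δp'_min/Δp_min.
Original Δp_min = 1.061 × 10^-26 kg·m/s; new Δp'_min = 1.179 × 10^-27 kg·m/s; ratio Δp'_min/Δp_min = 1/9.

From the uncertainty principle ΔxΔp ≥ ℏ/2, the minimum momentum uncertainty is Δp_min = ℏ/(2Δx).

Original (Δx = 4.97 nm = 4.970e-09 m):
Δp_min = (1.055e-34 J·s)/(2 × 4.970e-09 m) = 1.061e-26 kg·m/s

When Δx → 9Δx:
Δp'_min = ℏ/(2 × 9Δx) = (1/9) × ℏ/(2Δx) = (1/9) × Δp_min
Δp'_min = 1/9 × 1.061e-26 kg·m/s = 1.179e-27 kg·m/s

Since Δp_min ∝ 1/Δx, when Δx is increased to 9 times its original value, Δp_min decreases to 1/9 of its original value.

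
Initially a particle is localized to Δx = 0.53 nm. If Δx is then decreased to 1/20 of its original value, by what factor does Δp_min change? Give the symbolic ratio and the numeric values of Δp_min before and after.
Original Δp_min = 9.949 × 10^-26 kg·m/s; new Δp'_min = 1.990 × 10^-24 kg·m/s; ratio Δp'_min/Δp_min = 20.

From the uncertainty principle ΔxΔp ≥ ℏ/2, the minimum momentum uncertainty is Δp_min = ℏ/(2Δx).

Original (Δx = 0.53 nm = 5.300e-10 m):
Δp_min = (1.055e-34 J·s)/(2 × 5.300e-10 m) = 9.949e-26 kg·m/s

When Δx → (1/20)Δx:
Δp'_min = ℏ/(2 × (1/20)Δx) = 20 × ℏ/(2Δx) = 20 × Δp_min
Δp'_min = 20 × 9.949e-26 kg·m/s = 1.990e-24 kg·m/s

Since Δp_min ∝ 1/Δx, when Δx is decreased to 1/20 of its original value, Δp_min increases to 20 times its original value.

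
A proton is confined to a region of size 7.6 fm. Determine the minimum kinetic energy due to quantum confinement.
89.810 keV

Using the uncertainty principle:

1. Position uncertainty: Δx ≈ 7.600e-15 m
2. Minimum momentum uncertainty: Δp = ℏ/(2Δx) = 6.938e-21 kg·m/s
3. Minimum kinetic energy:
   KE = (Δp)²/(2m) = (6.938e-21)²/(2 × 1.673e-27 kg)
   KE = 1.439e-14 J = 89.810 keV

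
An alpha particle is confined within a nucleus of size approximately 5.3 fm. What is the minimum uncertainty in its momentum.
9.949 × 10^-21 kg·m/s

Using the Heisenberg uncertainty principle:
ΔxΔp ≥ ℏ/2

With Δx ≈ L = 5.300e-15 m (the confinement size):
Δp_min = ℏ/(2Δx)
Δp_min = (1.055e-34 J·s) / (2 × 5.300e-15 m)
Δp_min = 9.949e-21 kg·m/s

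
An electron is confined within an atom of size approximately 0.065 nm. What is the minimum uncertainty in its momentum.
8.112 × 10^-25 kg·m/s

Using the Heisenberg uncertainty principle:
ΔxΔp ≥ ℏ/2

With Δx ≈ L = 6.500e-11 m (the confinement size):
Δp_min = ℏ/(2Δx)
Δp_min = (1.055e-34 J·s) / (2 × 6.500e-11 m)
Δp_min = 8.112e-25 kg·m/s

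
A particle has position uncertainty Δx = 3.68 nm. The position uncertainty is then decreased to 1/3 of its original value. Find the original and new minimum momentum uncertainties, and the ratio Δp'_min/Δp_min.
Original Δp_min = 1.433 × 10^-26 kg·m/s; new Δp'_min = 4.299 × 10^-26 kg·m/s; ratio Δp'_min/Δp_min = 3.

From the uncertainty principle ΔxΔp ≥ ℏ/2, the minimum momentum uncertainty is Δp_min = ℏ/(2Δx).

Original (Δx = 3.68 nm = 3.680e-09 m):
Δp_min = (1.055e-34 J·s)/(2 × 3.680e-09 m) = 1.433e-26 kg·m/s

When Δx → (1/3)Δx:
Δp'_min = ℏ/(2 × (1/3)Δx) = 3 × ℏ/(2Δx) = 3 × Δp_min
Δp'_min = 3 × 1.433e-26 kg·m/s = 4.299e-26 kg·m/s

Since Δp_min ∝ 1/Δx, when Δx is decreased to 1/3 of its original value, Δp_min increases to 3 times its original value.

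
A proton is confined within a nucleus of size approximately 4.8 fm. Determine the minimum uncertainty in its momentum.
1.099 × 10^-20 kg·m/s

Using the Heisenberg uncertainty principle:
ΔxΔp ≥ ℏ/2

With Δx ≈ L = 4.800e-15 m (the confinement size):
Δp_min = ℏ/(2Δx)
Δp_min = (1.055e-34 J·s) / (2 × 4.800e-15 m)
Δp_min = 1.099e-20 kg·m/s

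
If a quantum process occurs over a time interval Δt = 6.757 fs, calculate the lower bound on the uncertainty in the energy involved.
48.706 meV

Using the energy-time uncertainty principle:
ΔEΔt ≥ ℏ/2

The minimum uncertainty in energy is:
ΔE_min = ℏ/(2Δt)
ΔE_min = (1.055e-34 J·s) / (2 × 6.757e-15 s)
ΔE_min = 7.804e-21 J = 48.706 meV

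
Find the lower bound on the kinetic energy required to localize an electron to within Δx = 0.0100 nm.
95.250 eV

Localizing a particle requires giving it sufficient momentum uncertainty:

1. From uncertainty principle: Δp ≥ ℏ/(2Δx)
   Δp_min = (1.055e-34 J·s) / (2 × 1.000e-11 m)
   Δp_min = 5.273e-24 kg·m/s

2. This momentum uncertainty corresponds to kinetic energy:
   KE ≈ (Δp)²/(2m) = (5.273e-24)²/(2 × 9.109e-31 kg)
   KE = 1.526e-17 J = 95.250 eV

Tighter localization requires more energy.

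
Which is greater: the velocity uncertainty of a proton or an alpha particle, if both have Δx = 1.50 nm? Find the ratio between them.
The proton has the larger minimum velocity uncertainty, by a ratio of 4.0.

For both particles, Δp_min = ℏ/(2Δx) = 3.515e-26 kg·m/s (same for both).

The velocity uncertainty is Δv = Δp/m:
- proton: Δv = 3.515e-26 / 1.673e-27 = 2.102e+01 m/s = 21.016 m/s
- alpha particle: Δv = 3.515e-26 / 6.645e-27 = 5.290e+00 m/s = 5.290 m/s

Ratio: 2.102e+01 / 5.290e+00 = 4.0

The lighter particle has larger velocity uncertainty because Δv ∝ 1/m.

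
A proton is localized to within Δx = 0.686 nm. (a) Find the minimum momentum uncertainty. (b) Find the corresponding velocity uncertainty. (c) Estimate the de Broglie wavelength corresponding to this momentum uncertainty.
(a) Δp_min = 7.686 × 10^-26 kg·m/s
(b) Δv_min = 45.954 m/s
(c) λ_dB = 8.621 nm

Step-by-step:

(a) From the uncertainty principle:
Δp_min = ℏ/(2Δx) = (1.055e-34 J·s)/(2 × 6.860e-10 m) = 7.686e-26 kg·m/s

(b) The velocity uncertainty:
Δv = Δp/m = (7.686e-26 kg·m/s)/(1.673e-27 kg) = 4.595e+01 m/s = 45.954 m/s

(c) The de Broglie wavelength for this momentum:
λ = h/p = (6.626e-34 J·s)/(7.686e-26 kg·m/s) = 8.621e-09 m = 8.621 nm

Note: The de Broglie wavelength is comparable to the localization size, as expected from wave-particle duality.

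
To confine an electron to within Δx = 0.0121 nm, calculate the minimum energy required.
65.057 eV

Localizing a particle requires giving it sufficient momentum uncertainty:

1. From uncertainty principle: Δp ≥ ℏ/(2Δx)
   Δp_min = (1.055e-34 J·s) / (2 × 1.210e-11 m)
   Δp_min = 4.358e-24 kg·m/s

2. This momentum uncertainty corresponds to kinetic energy:
   KE ≈ (Δp)²/(2m) = (4.358e-24)²/(2 × 9.109e-31 kg)
   KE = 1.042e-17 J = 65.057 eV

Tighter localization requires more energy.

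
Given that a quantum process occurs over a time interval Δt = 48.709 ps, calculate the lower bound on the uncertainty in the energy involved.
6.757 μeV

Using the energy-time uncertainty principle:
ΔEΔt ≥ ℏ/2

The minimum uncertainty in energy is:
ΔE_min = ℏ/(2Δt)
ΔE_min = (1.055e-34 J·s) / (2 × 4.871e-11 s)
ΔE_min = 1.083e-24 J = 6.757 μeV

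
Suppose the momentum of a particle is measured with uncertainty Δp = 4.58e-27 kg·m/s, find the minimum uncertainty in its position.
11.513 nm

Using the Heisenberg uncertainty principle:
ΔxΔp ≥ ℏ/2

The minimum uncertainty in position is:
Δx_min = ℏ/(2Δp)
Δx_min = (1.055e-34 J·s) / (2 × 4.580e-27 kg·m/s)
Δx_min = 1.151e-08 m = 11.513 nm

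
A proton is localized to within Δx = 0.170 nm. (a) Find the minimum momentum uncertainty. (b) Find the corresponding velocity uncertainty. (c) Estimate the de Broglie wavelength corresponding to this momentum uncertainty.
(a) Δp_min = 3.102 × 10^-25 kg·m/s
(b) Δv_min = 185.438 m/s
(c) λ_dB = 2.136 nm

Step-by-step:

(a) From the uncertainty principle:
Δp_min = ℏ/(2Δx) = (1.055e-34 J·s)/(2 × 1.700e-10 m) = 3.102e-25 kg·m/s

(b) The velocity uncertainty:
Δv = Δp/m = (3.102e-25 kg·m/s)/(1.673e-27 kg) = 1.854e+02 m/s = 185.438 m/s

(c) The de Broglie wavelength for this momentum:
λ = h/p = (6.626e-34 J·s)/(3.102e-25 kg·m/s) = 2.136e-09 m = 2.136 nm

Note: The de Broglie wavelength is comparable to the localization size, as expected from wave-particle duality.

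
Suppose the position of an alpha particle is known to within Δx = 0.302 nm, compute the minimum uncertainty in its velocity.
26.276 m/s

Using the Heisenberg uncertainty principle and Δp = mΔv:
ΔxΔp ≥ ℏ/2
Δx(mΔv) ≥ ℏ/2

The minimum uncertainty in velocity is:
Δv_min = ℏ/(2mΔx)
Δv_min = (1.055e-34 J·s) / (2 × 6.645e-27 kg × 3.020e-10 m)
Δv_min = 2.628e+01 m/s = 26.276 m/s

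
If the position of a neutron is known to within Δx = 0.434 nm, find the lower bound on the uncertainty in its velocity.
72.537 m/s

Using the Heisenberg uncertainty principle and Δp = mΔv:
ΔxΔp ≥ ℏ/2
Δx(mΔv) ≥ ℏ/2

The minimum uncertainty in velocity is:
Δv_min = ℏ/(2mΔx)
Δv_min = (1.055e-34 J·s) / (2 × 1.675e-27 kg × 4.340e-10 m)
Δv_min = 7.254e+01 m/s = 72.537 m/s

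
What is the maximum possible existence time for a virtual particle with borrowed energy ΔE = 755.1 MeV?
4.358 × 10^-25 s

Using the energy-time uncertainty principle:
ΔEΔt ≥ ℏ/2

For a virtual particle borrowing energy ΔE, the maximum lifetime is:
Δt_max = ℏ/(2ΔE)

Converting energy:
ΔE = 755.1 MeV = 1.210e-10 J

Δt_max = (1.055e-34 J·s) / (2 × 1.210e-10 J)
Δt_max = 4.358e-25 s = 4.358 × 10^-25 s

Virtual particles with higher borrowed energy exist for shorter times.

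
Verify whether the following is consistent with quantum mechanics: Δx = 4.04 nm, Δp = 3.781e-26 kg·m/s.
Yes, it satisfies the uncertainty principle.

Calculate the product ΔxΔp:
ΔxΔp = (4.040e-09 m) × (3.781e-26 kg·m/s)
ΔxΔp = 1.528e-34 J·s

Compare to the minimum allowed value ℏ/2:
ℏ/2 = 5.273e-35 J·s

Since ΔxΔp = 1.528e-34 J·s ≥ 5.273e-35 J·s = ℏ/2,
the measurement satisfies the uncertainty principle.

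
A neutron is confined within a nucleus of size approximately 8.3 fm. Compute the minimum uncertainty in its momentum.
6.353 × 10^-21 kg·m/s

Using the Heisenberg uncertainty principle:
ΔxΔp ≥ ℏ/2

With Δx ≈ L = 8.300e-15 m (the confinement size):
Δp_min = ℏ/(2Δx)
Δp_min = (1.055e-34 J·s) / (2 × 8.300e-15 m)
Δp_min = 6.353e-21 kg·m/s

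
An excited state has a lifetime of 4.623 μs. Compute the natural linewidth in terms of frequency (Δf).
17.213 kHz

Using the energy-time uncertainty principle and E = hf:
ΔEΔt ≥ ℏ/2
hΔf·Δt ≥ ℏ/2

The minimum frequency uncertainty is:
Δf = ℏ/(2hτ) = 1/(4πτ)
Δf = 1/(4π × 4.623e-06 s)
Δf = 1.721e+04 Hz = 17.213 kHz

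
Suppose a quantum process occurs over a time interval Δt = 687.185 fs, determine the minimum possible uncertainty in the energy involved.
478.919 μeV

Using the energy-time uncertainty principle:
ΔEΔt ≥ ℏ/2

The minimum uncertainty in energy is:
ΔE_min = ℏ/(2Δt)
ΔE_min = (1.055e-34 J·s) / (2 × 6.872e-13 s)
ΔE_min = 7.673e-23 J = 478.919 μeV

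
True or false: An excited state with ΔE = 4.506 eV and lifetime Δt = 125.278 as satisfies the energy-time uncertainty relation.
Yes, it satisfies the uncertainty relation.

Calculate the product ΔEΔt:
ΔE = 4.506 eV = 7.219e-19 J
ΔEΔt = (7.219e-19 J) × (1.253e-16 s)
ΔEΔt = 9.044e-35 J·s

Compare to the minimum allowed value ℏ/2:
ℏ/2 = 5.273e-35 J·s

Since ΔEΔt = 9.044e-35 J·s ≥ 5.273e-35 J·s = ℏ/2,
this satisfies the uncertainty relation.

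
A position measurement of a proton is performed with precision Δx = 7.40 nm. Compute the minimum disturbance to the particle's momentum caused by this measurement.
7.125 × 10^-27 kg·m/s

The uncertainty principle implies that measuring position disturbs momentum:
ΔxΔp ≥ ℏ/2

When we measure position with precision Δx, we necessarily introduce a momentum uncertainty:
Δp ≥ ℏ/(2Δx)
Δp_min = (1.055e-34 J·s) / (2 × 7.400e-09 m)
Δp_min = 7.125e-27 kg·m/s

The more precisely we measure position, the greater the momentum disturbance.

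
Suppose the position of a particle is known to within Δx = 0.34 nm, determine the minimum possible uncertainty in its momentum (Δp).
1.551 × 10^-25 kg·m/s

Using the Heisenberg uncertainty principle:
ΔxΔp ≥ ℏ/2

The minimum uncertainty in momentum is:
Δp_min = ℏ/(2Δx)
Δp_min = (1.055e-34 J·s) / (2 × 3.400e-10 m)
Δp_min = 1.551e-25 kg·m/s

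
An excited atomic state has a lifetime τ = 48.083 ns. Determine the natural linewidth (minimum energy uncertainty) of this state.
6.845 neV

Using the energy-time uncertainty principle:
ΔEΔt ≥ ℏ/2

The lifetime τ represents the time uncertainty Δt.
The natural linewidth (minimum energy uncertainty) is:

ΔE = ℏ/(2τ)
ΔE = (1.055e-34 J·s) / (2 × 4.808e-08 s)
ΔE = 1.097e-27 J = 6.845 neV

This natural linewidth limits the precision of spectroscopic measurements.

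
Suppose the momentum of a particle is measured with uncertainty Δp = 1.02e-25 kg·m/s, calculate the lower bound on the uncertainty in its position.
516.947 pm

Using the Heisenberg uncertainty principle:
ΔxΔp ≥ ℏ/2

The minimum uncertainty in position is:
Δx_min = ℏ/(2Δp)
Δx_min = (1.055e-34 J·s) / (2 × 1.020e-25 kg·m/s)
Δx_min = 5.169e-10 m = 516.947 pm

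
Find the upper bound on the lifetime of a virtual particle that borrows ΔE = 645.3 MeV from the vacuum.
5.100 × 10^-25 s

Using the energy-time uncertainty principle:
ΔEΔt ≥ ℏ/2

For a virtual particle borrowing energy ΔE, the maximum lifetime is:
Δt_max = ℏ/(2ΔE)

Converting energy:
ΔE = 645.3 MeV = 1.034e-10 J

Δt_max = (1.055e-34 J·s) / (2 × 1.034e-10 J)
Δt_max = 5.100e-25 s = 5.100 × 10^-25 s

Virtual particles with higher borrowed energy exist for shorter times.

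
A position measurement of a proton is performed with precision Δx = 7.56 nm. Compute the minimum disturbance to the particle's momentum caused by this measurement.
6.975 × 10^-27 kg·m/s

The uncertainty principle implies that measuring position disturbs momentum:
ΔxΔp ≥ ℏ/2

When we measure position with precision Δx, we necessarily introduce a momentum uncertainty:
Δp ≥ ℏ/(2Δx)
Δp_min = (1.055e-34 J·s) / (2 × 7.560e-09 m)
Δp_min = 6.975e-27 kg·m/s

The more precisely we measure position, the greater the momentum disturbance.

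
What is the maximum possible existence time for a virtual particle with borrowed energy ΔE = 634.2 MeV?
5.189 × 10^-25 s

Using the energy-time uncertainty principle:
ΔEΔt ≥ ℏ/2

For a virtual particle borrowing energy ΔE, the maximum lifetime is:
Δt_max = ℏ/(2ΔE)

Converting energy:
ΔE = 634.2 MeV = 1.016e-10 J

Δt_max = (1.055e-34 J·s) / (2 × 1.016e-10 J)
Δt_max = 5.189e-25 s = 5.189 × 10^-25 s

Virtual particles with higher borrowed energy exist for shorter times.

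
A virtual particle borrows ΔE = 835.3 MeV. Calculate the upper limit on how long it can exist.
3.940 × 10^-25 s

Using the energy-time uncertainty principle:
ΔEΔt ≥ ℏ/2

For a virtual particle borrowing energy ΔE, the maximum lifetime is:
Δt_max = ℏ/(2ΔE)

Converting energy:
ΔE = 835.3 MeV = 1.338e-10 J

Δt_max = (1.055e-34 J·s) / (2 × 1.338e-10 J)
Δt_max = 3.940e-25 s = 3.940 × 10^-25 s

Virtual particles with higher borrowed energy exist for shorter times.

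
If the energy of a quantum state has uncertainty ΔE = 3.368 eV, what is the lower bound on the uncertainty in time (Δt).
97.716 as

Using the energy-time uncertainty principle:
ΔEΔt ≥ ℏ/2

The minimum uncertainty in time is:
Δt_min = ℏ/(2ΔE)
Δt_min = (1.055e-34 J·s) / (2 × 5.396e-19 J)
Δt_min = 9.772e-17 s = 97.716 as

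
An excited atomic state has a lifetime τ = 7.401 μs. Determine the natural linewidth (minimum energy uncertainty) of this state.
44.468 peV

Using the energy-time uncertainty principle:
ΔEΔt ≥ ℏ/2

The lifetime τ represents the time uncertainty Δt.
The natural linewidth (minimum energy uncertainty) is:

ΔE = ℏ/(2τ)
ΔE = (1.055e-34 J·s) / (2 × 7.401e-06 s)
ΔE = 7.125e-30 J = 44.468 peV

This natural linewidth limits the precision of spectroscopic measurements.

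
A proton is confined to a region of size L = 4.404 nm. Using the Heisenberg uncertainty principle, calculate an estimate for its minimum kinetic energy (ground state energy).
267.460 neV

Using the uncertainty principle to estimate ground state energy:

1. The position uncertainty is approximately the confinement size:
   Δx ≈ L = 4.404e-09 m

2. From ΔxΔp ≥ ℏ/2, the minimum momentum uncertainty is:
   Δp ≈ ℏ/(2L) = 1.197e-26 kg·m/s

3. The kinetic energy is approximately:
   KE ≈ (Δp)²/(2m) = (1.197e-26)²/(2 × 1.673e-27 kg)
   KE ≈ 4.285e-26 J = 267.460 neV

This is an order-of-magnitude estimate of the ground state energy.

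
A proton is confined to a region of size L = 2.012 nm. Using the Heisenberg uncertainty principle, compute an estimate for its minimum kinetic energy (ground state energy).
1.281 μeV

Using the uncertainty principle to estimate ground state energy:

1. The position uncertainty is approximately the confinement size:
   Δx ≈ L = 2.012e-09 m

2. From ΔxΔp ≥ ℏ/2, the minimum momentum uncertainty is:
   Δp ≈ ℏ/(2L) = 2.621e-26 kg·m/s

3. The kinetic energy is approximately:
   KE ≈ (Δp)²/(2m) = (2.621e-26)²/(2 × 1.673e-27 kg)
   KE ≈ 2.053e-25 J = 1.281 μeV

This is an order-of-magnitude estimate of the ground state energy.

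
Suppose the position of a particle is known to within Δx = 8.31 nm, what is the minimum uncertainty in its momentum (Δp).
6.345 × 10^-27 kg·m/s

Using the Heisenberg uncertainty principle:
ΔxΔp ≥ ℏ/2

The minimum uncertainty in momentum is:
Δp_min = ℏ/(2Δx)
Δp_min = (1.055e-34 J·s) / (2 × 8.310e-09 m)
Δp_min = 6.345e-27 kg·m/s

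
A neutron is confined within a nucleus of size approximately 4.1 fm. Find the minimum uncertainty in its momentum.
1.286 × 10^-20 kg·m/s

Using the Heisenberg uncertainty principle:
ΔxΔp ≥ ℏ/2

With Δx ≈ L = 4.100e-15 m (the confinement size):
Δp_min = ℏ/(2Δx)
Δp_min = (1.055e-34 J·s) / (2 × 4.100e-15 m)
Δp_min = 1.286e-20 kg·m/s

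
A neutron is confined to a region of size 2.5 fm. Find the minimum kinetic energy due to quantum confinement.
828.850 keV

Using the uncertainty principle:

1. Position uncertainty: Δx ≈ 2.500e-15 m
2. Minimum momentum uncertainty: Δp = ℏ/(2Δx) = 2.109e-20 kg·m/s
3. Minimum kinetic energy:
   KE = (Δp)²/(2m) = (2.109e-20)²/(2 × 1.675e-27 kg)
   KE = 1.328e-13 J = 828.850 keV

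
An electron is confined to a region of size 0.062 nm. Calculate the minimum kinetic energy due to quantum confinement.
2.478 eV

Using the uncertainty principle:

1. Position uncertainty: Δx ≈ 6.200e-11 m
2. Minimum momentum uncertainty: Δp = ℏ/(2Δx) = 8.505e-25 kg·m/s
3. Minimum kinetic energy:
   KE = (Δp)²/(2m) = (8.505e-25)²/(2 × 9.109e-31 kg)
   KE = 3.970e-19 J = 2.478 eV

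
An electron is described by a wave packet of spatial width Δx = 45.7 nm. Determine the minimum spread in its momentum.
1.154 × 10^-27 kg·m/s

For a wave packet, the spatial width Δx and momentum spread Δp are related by the uncertainty principle:
ΔxΔp ≥ ℏ/2

The minimum momentum spread is:
Δp_min = ℏ/(2Δx)
Δp_min = (1.055e-34 J·s) / (2 × 4.570e-08 m)
Δp_min = 1.154e-27 kg·m/s

A wave packet cannot have both a well-defined position and well-defined momentum.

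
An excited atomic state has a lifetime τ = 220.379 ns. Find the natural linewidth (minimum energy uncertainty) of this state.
1.493 neV

Using the energy-time uncertainty principle:
ΔEΔt ≥ ℏ/2

The lifetime τ represents the time uncertainty Δt.
The natural linewidth (minimum energy uncertainty) is:

ΔE = ℏ/(2τ)
ΔE = (1.055e-34 J·s) / (2 × 2.204e-07 s)
ΔE = 2.393e-28 J = 1.493 neV

This natural linewidth limits the precision of spectroscopic measurements.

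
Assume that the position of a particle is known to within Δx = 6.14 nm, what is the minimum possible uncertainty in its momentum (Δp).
8.588 × 10^-27 kg·m/s

Using the Heisenberg uncertainty principle:
ΔxΔp ≥ ℏ/2

The minimum uncertainty in momentum is:
Δp_min = ℏ/(2Δx)
Δp_min = (1.055e-34 J·s) / (2 × 6.140e-09 m)
Δp_min = 8.588e-27 kg·m/s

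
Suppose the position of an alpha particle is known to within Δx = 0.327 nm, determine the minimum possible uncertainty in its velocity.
24.268 m/s

Using the Heisenberg uncertainty principle and Δp = mΔv:
ΔxΔp ≥ ℏ/2
Δx(mΔv) ≥ ℏ/2

The minimum uncertainty in velocity is:
Δv_min = ℏ/(2mΔx)
Δv_min = (1.055e-34 J·s) / (2 × 6.645e-27 kg × 3.270e-10 m)
Δv_min = 2.427e+01 m/s = 24.268 m/s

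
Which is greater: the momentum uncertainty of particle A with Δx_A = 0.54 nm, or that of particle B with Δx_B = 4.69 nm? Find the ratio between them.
Particle A has the larger minimum momentum uncertainty, by a factor of 8.69.

For each particle, the minimum momentum uncertainty is Δp_min = ℏ/(2Δx):

Particle A: Δp_A = ℏ/(2×5.400e-10 m) = 9.765e-26 kg·m/s
Particle B: Δp_B = ℏ/(2×4.690e-09 m) = 1.124e-26 kg·m/s

Ratio: Δp_A/Δp_B = 8.69

Since Δp_min ∝ 1/Δx, the particle with smaller position uncertainty (A) has larger momentum uncertainty.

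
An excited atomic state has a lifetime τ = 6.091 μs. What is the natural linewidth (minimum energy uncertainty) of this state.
54.032 peV

Using the energy-time uncertainty principle:
ΔEΔt ≥ ℏ/2

The lifetime τ represents the time uncertainty Δt.
The natural linewidth (minimum energy uncertainty) is:

ΔE = ℏ/(2τ)
ΔE = (1.055e-34 J·s) / (2 × 6.091e-06 s)
ΔE = 8.657e-30 J = 54.032 peV

This natural linewidth limits the precision of spectroscopic measurements.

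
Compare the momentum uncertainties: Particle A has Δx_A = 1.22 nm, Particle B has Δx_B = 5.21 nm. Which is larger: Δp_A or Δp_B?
Particle A has the larger minimum momentum uncertainty, by a factor of 4.27.

For each particle, the minimum momentum uncertainty is Δp_min = ℏ/(2Δx):

Particle A: Δp_A = ℏ/(2×1.220e-09 m) = 4.322e-26 kg·m/s
Particle B: Δp_B = ℏ/(2×5.210e-09 m) = 1.012e-26 kg·m/s

Ratio: Δp_A/Δp_B = 4.27

Since Δp_min ∝ 1/Δx, the particle with smaller position uncertainty (A) has larger momentum uncertainty.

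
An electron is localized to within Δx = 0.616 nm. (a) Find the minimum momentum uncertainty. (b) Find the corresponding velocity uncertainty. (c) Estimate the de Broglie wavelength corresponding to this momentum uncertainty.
(a) Δp_min = 8.560 × 10^-26 kg·m/s
(b) Δv_min = 93.967 km/s
(c) λ_dB = 7.741 nm

Step-by-step:

(a) From the uncertainty principle:
Δp_min = ℏ/(2Δx) = (1.055e-34 J·s)/(2 × 6.160e-10 m) = 8.560e-26 kg·m/s

(b) The velocity uncertainty:
Δv = Δp/m = (8.560e-26 kg·m/s)/(9.109e-31 kg) = 9.397e+04 m/s = 93.967 km/s

(c) The de Broglie wavelength for this momentum:
λ = h/p = (6.626e-34 J·s)/(8.560e-26 kg·m/s) = 7.741e-09 m = 7.741 nm

Note: The de Broglie wavelength is comparable to the localization size, as expected from wave-particle duality.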